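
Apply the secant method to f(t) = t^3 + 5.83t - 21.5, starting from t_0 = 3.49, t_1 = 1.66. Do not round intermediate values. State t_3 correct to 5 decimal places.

2.12669

Secant update: t_(k+1) = t_k − f(t_k)·(t_k − t_(k-1))/(f(t_k) − f(t_(k-1))).
f(t_0) = 41.355249, f(t_1) = -7.247904
t_2 = 1.660000 - (-7.247904)·(1.660000 - 3.490000)/(-7.247904 - (41.355249)) = 1.932897; f(t_2) = -3.009728
t_3 = 1.932897 - (-3.009728)·(1.932897 - 1.660000)/(-3.009728 - (-7.247904)) = 2.126694; f(t_3) = 0.517303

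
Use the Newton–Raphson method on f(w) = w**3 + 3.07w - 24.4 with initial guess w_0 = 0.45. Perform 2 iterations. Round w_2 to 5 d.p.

f'(w) = 3w**2 + 3.07
w_0 = 0.450000: f = -22.927375, f' = 3.677500 → w_1 = 0.450000 - (-22.927375)/(3.677500) = 6.684500
w_1 = 6.684500: f = 294.801902, f' = 137.117634 → w_2 = 6.684500 - (294.801902)/(137.117634) = 4.534508

4.53451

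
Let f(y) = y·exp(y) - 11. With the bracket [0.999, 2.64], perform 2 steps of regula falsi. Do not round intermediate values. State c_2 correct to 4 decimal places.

False-position update: c = (a·f(b) − b·f(a))/(f(b) − f(a)); replace the endpoint whose sign matches f(c).
f(0.999000) = -8.287151, f(2.640000) = 25.994858
step 1: c = 1.395687, f(c) = -5.364572 < 0 → new bracket [1.395687, 2.640000]
step 2: c = 1.608548, f(c) = -2.964415 < 0 → new bracket [1.608548, 2.640000]

1.6085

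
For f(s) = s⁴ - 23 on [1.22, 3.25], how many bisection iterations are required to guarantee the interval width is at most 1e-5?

18

Initial width b − a = 3.25 − 1.22 = 2.030000.
After n steps the width is (b−a)/2^n; need (b−a)/2^n ≤ 1e-5.
So n ≥ log₂(2.030000/1e-5) = log₂(203000.0000) ≈ 17.6311.
Hence n = 18.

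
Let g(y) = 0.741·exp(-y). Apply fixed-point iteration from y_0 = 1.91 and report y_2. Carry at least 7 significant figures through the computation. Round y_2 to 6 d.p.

y_1 = g(1.910000) = 0.109728
y_2 = g(0.109728) = 0.663994

0.663994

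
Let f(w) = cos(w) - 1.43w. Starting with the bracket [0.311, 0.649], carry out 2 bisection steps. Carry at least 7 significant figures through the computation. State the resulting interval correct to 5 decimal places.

f(0.311000) = 0.507298, f(0.649000) = -0.131381 (opposite signs)
step 1: m = 0.480000, f(m) = 0.200595 > 0 → root in [0.480000, 0.649000]
step 2: m = 0.564500, f(m) = 0.037621 > 0 → root in [0.564500, 0.649000]

[0.56450, 0.64900]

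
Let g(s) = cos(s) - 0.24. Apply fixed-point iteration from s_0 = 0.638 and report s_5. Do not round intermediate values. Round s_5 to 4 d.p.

s_1 = g(0.638000) = 0.563289
s_2 = g(0.563289) = 0.605504
s_3 = g(0.605504) = 0.582216
s_4 = g(0.582216) = 0.595246
s_5 = g(0.595246) = 0.588010

0.5880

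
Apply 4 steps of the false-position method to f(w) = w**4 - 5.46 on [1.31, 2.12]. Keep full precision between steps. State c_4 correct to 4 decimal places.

1.5203

f(1.310000) = -2.515001, f(2.120000) = 14.739631
step 1: c = 1.428064, f(c) = -1.300983 < 0 → new bracket [1.428064, 2.120000]
step 2: c = 1.484184, f(c) = -0.607665 < 0 → new bracket [1.484184, 2.120000]
step 3: c = 1.509359, f(c) = -0.269973 < 0 → new bracket [1.509359, 2.120000]
step 4: c = 1.520342, f(c) = -0.117247 < 0 → new bracket [1.520342, 2.120000]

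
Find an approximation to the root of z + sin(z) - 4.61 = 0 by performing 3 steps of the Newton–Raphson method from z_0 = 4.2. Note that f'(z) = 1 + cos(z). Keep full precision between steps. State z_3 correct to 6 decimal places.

5.389433

z_0 = 4.200000: f = -1.281576, f' = 0.509739 → z_1 = 4.200000 - (-1.281576)/(0.509739) = 6.714179
z_1 = 6.714179: f = 2.521954, f' = 1.908551 → z_2 = 6.714179 - (2.521954)/(1.908551) = 5.392782
z_2 = 5.392782: f = 0.005457, f' = 1.629099 → z_3 = 5.392782 - (0.005457)/(1.629099) = 5.389433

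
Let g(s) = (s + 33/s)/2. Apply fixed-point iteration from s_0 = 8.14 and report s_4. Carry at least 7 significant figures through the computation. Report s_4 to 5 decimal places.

5.74456

s_1 = g(8.140000) = 6.097027
s_2 = g(6.097027) = 5.754750
s_3 = g(5.754750) = 5.744572
s_4 = g(5.744572) = 5.744563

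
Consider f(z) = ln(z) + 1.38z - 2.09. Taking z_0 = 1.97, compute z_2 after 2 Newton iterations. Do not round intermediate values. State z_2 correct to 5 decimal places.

f'(z) = 1/z + 1.38
z_0 = 1.970000: f = 1.306634, f' = 1.887614 → z_1 = 1.970000 - (1.306634)/(1.887614) = 1.277786
z_1 = 1.277786: f = -0.081527, f' = 2.162604 → z_2 = 1.277786 - (-0.081527)/(2.162604) = 1.315484

1.31548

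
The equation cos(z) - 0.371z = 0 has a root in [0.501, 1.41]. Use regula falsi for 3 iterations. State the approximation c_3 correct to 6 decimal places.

1.135771

f(0.501000) = 0.691232, f(1.410000) = -0.363006
step 1: c = 1.097004, f(c) = 0.049276 > 0 → new bracket [1.097004, 1.410000]
step 2: c = 1.134413, f(c) = 0.001797 > 0 → new bracket [1.134413, 1.410000]
step 3: c = 1.135771, f(c) = 0.000063 > 0 → new bracket [1.135771, 1.410000]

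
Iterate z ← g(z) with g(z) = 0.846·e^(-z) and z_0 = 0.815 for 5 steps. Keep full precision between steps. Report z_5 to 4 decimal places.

z_1 = g(0.815000) = 0.374473
z_2 = g(0.374473) = 0.581753
z_3 = g(0.581753) = 0.472844
z_4 = g(0.472844) = 0.527250
z_5 = g(0.527250) = 0.499331

0.4993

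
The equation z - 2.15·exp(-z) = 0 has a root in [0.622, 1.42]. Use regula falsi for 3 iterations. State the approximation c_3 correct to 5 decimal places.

0.88637

f(0.622000) = -0.532270, f(1.420000) = 0.900315
step 1: c = 0.918493, f(c) = 0.060385 > 0 → new bracket [0.622000, 0.918493]
step 2: c = 0.888284, f(c) = 0.003857 > 0 → new bracket [0.622000, 0.888284]
step 3: c = 0.886368, f(c) = 0.000245 > 0 → new bracket [0.622000, 0.886368]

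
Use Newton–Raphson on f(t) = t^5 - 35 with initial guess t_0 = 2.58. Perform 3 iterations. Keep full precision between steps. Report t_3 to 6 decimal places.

2.036949

Newton update: t ← t − f(t)/f'(t).
f'(t) = 5t^4
t_0 = 2.580000: f = 79.313765, f' = 221.538305 → t_1 = 2.580000 - (79.313765)/(221.538305) = 2.221986
t_1 = 2.221986: f = 19.163511, f' = 121.880844 → t_2 = 2.221986 - (19.163511)/(121.880844) = 2.064755
t_2 = 2.064755: f = 2.526867, f' = 90.874881 → t_3 = 2.064755 - (2.526867)/(90.874881) = 2.036949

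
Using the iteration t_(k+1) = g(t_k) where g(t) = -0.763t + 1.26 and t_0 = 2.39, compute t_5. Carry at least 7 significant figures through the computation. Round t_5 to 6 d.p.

0.281462

t_1 = g(2.390000) = -0.563570
t_2 = g(-0.563570) = 1.690004
t_3 = g(1.690004) = -0.029473
t_4 = g(-0.029473) = 1.282488
t_5 = g(1.282488) = 0.281462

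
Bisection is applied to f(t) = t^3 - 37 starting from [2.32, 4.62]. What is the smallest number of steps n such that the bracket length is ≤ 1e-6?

22

Initial width b − a = 4.62 − 2.32 = 2.300000.
After n steps the width is (b−a)/2^n; need (b−a)/2^n ≤ 1e-6.
So n ≥ log₂(2.300000/1e-6) = log₂(2300000.0000) ≈ 21.1332.
Hence n = 22.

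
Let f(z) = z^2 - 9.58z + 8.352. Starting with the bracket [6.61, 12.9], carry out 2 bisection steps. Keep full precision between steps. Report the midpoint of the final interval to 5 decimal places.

8.96875

f(6.610000) = -11.279700, f(12.900000) = 51.180000 (opposite signs)
step 1: m = 9.755000, f(m) = 10.059125 > 0 → root in [6.610000, 9.755000]
step 2: m = 8.182500, f(m) = -3.083044 < 0 → root in [8.182500, 9.755000]
Midpoint of [8.182500, 9.755000] = 8.968750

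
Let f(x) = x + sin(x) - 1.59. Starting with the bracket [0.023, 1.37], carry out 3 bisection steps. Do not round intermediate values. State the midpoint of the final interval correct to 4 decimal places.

0.7807

f(0.023000) = -1.544002, f(1.370000) = 0.759908 (opposite signs)
step 1: m = 0.696500, f(m) = -0.251963 < 0 → root in [0.696500, 1.370000]
step 2: m = 1.033250, f(m) = 0.302218 > 0 → root in [0.696500, 1.033250]
step 3: m = 0.864875, f(m) = 0.035889 > 0 → root in [0.696500, 0.864875]
Midpoint of [0.696500, 0.864875] = 0.780687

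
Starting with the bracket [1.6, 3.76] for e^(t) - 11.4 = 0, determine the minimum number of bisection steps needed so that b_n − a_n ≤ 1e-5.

Initial width b − a = 3.76 − 1.6 = 2.160000.
After n steps the width is (b−a)/2^n; need (b−a)/2^n ≤ 1e-5.
So n ≥ log₂(2.160000/1e-5) = log₂(216000.0000) ≈ 17.7207.
Hence n = 18.

18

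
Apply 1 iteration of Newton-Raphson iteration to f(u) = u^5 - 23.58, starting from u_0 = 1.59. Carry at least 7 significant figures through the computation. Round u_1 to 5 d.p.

2.00988

f'(u) = 5u^4
u_0 = 1.590000: f = -13.417850, f' = 31.956448 → u_1 = 1.590000 - (-13.417850)/(31.956448) = 2.009879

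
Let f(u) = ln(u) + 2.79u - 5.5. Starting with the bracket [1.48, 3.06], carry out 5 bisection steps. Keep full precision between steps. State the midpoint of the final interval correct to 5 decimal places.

1.75156

f(1.480000) = -0.978758, f(3.060000) = 4.155815 (opposite signs)
step 1: m = 2.270000, f(m) = 1.653080 > 0 → root in [1.480000, 2.270000]
step 2: m = 1.875000, f(m) = 0.359859 > 0 → root in [1.480000, 1.875000]
step 3: m = 1.677500, f(m) = -0.302470 < 0 → root in [1.677500, 1.875000]
step 4: m = 1.776250, f(m) = 0.030242 > 0 → root in [1.677500, 1.776250]
step 5: m = 1.726875, f(m) = -0.135705 < 0 → root in [1.726875, 1.776250]
Midpoint of [1.726875, 1.776250] = 1.751563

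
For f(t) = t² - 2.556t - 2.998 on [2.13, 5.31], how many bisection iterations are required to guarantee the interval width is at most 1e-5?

Initial width b − a = 5.31 − 2.13 = 3.180000.
After n steps the width is (b−a)/2^n; need (b−a)/2^n ≤ 1e-5.
So n ≥ log₂(3.180000/1e-5) = log₂(318000.0000) ≈ 18.2787.
Hence n = 19.

19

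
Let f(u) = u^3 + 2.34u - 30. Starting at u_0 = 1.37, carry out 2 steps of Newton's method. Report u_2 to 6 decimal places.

3.320513

f'(u) = 3u^2 + 2.34
u_0 = 1.370000: f = -24.222847, f' = 7.970700 → u_1 = 1.370000 - (-24.222847)/(7.970700) = 4.408986
u_1 = 4.408986: f = 66.024011, f' = 60.657477 → u_2 = 4.408986 - (66.024011)/(60.657477) = 3.320513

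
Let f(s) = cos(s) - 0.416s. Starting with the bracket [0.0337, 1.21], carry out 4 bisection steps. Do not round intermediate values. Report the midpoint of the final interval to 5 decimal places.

1.09972

f(0.033700) = 0.985413, f(1.210000) = -0.150341 (opposite signs)
step 1: m = 0.621850, f(m) = 0.554113 > 0 → root in [0.621850, 1.210000]
step 2: m = 0.915925, f(m) = 0.228032 > 0 → root in [0.915925, 1.210000]
step 3: m = 1.062963, f(m) = 0.044093 > 0 → root in [1.062963, 1.210000]
step 4: m = 1.136481, f(m) = -0.051987 < 0 → root in [1.062963, 1.136481]
Midpoint of [1.062963, 1.136481] = 1.099722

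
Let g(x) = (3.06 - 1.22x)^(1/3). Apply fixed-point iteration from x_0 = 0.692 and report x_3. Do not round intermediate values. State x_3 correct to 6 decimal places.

x_1 = g(0.692000) = 1.303690
x_2 = g(1.303690) = 1.136902
x_3 = g(1.136902) = 1.187126

1.187126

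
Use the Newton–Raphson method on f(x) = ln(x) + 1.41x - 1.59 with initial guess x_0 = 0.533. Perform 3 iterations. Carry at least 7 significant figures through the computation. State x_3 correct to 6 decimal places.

1.075824

f'(x) = 1/x + 1.41
x_0 = 0.533000: f = -1.467704, f' = 3.286173 → x_1 = 0.533000 - (-1.467704)/(3.286173) = 0.979630
x_1 = 0.979630: f = -0.229302, f' = 2.430793 → x_2 = 0.979630 - (-0.229302)/(2.430793) = 1.073962
x_2 = 1.073962: f = -0.004359, f' = 2.341131 → x_3 = 1.073962 - (-0.004359)/(2.341131) = 1.075824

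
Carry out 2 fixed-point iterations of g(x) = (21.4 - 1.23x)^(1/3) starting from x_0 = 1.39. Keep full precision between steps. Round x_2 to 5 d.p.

x_1 = g(1.390000) = 2.700334
x_2 = g(2.700334) = 2.624550

2.62455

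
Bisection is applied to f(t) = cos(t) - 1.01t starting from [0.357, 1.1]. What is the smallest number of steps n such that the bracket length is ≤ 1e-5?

17

Initial width b − a = 1.1 − 0.357 = 0.743000.
After n steps the width is (b−a)/2^n; need (b−a)/2^n ≤ 1e-5.
So n ≥ log₂(0.743000/1e-5) = log₂(74300.0000) ≈ 16.1811.
Hence n = 17.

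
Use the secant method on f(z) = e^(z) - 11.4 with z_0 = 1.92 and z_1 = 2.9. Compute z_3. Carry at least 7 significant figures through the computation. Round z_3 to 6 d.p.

f(z_0) = -4.579042, f(z_1) = 6.774145
z_2 = 2.900000 - (6.774145)·(2.900000 - 1.920000)/(6.774145 - (-4.579042)) = 2.315260; f(z_2) = -1.272444
z_3 = 2.315260 - (-1.272444)·(2.315260 - 2.900000)/(-1.272444 - (6.774145)) = 2.407728; f(z_3) = -0.291311

2.407728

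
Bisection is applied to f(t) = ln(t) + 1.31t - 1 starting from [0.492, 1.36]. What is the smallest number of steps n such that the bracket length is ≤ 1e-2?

Initial width b − a = 1.36 − 0.492 = 0.868000.
After n steps the width is (b−a)/2^n; need (b−a)/2^n ≤ 1e-2.
So n ≥ log₂(0.868000/1e-2) = log₂(86.8000) ≈ 6.4396.
Hence n = 7.

7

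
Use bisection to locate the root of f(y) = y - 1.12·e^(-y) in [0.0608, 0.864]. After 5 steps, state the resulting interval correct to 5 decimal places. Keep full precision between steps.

[0.58790, 0.61300]

f(0.060800) = -0.993133, f(0.864000) = 0.391950 (opposite signs)
step 1: m = 0.462400, f(m) = -0.242943 < 0 → root in [0.462400, 0.864000]
step 2: m = 0.663200, f(m) = 0.086176 > 0 → root in [0.462400, 0.663200]
step 3: m = 0.562800, f(m) = -0.075165 < 0 → root in [0.562800, 0.663200]
step 4: m = 0.613000, f(m) = 0.006270 > 0 → root in [0.562800, 0.613000]
step 5: m = 0.587900, f(m) = -0.034252 < 0 → root in [0.587900, 0.613000]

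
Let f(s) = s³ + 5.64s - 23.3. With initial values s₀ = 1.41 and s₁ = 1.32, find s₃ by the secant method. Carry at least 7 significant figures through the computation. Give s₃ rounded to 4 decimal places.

2.1126

Secant update: s_(k+1) = s_k − f(s_k)·(s_k − s_(k-1))/(f(s_k) − f(s_(k-1))).
f(s_0) = -12.544379, f(s_1) = -13.555232
s_2 = 1.320000 - (-13.555232)·(1.320000 - 1.410000)/(-13.555232 - (-12.544379)) = 2.526873; f(s_2) = 7.085860
s_3 = 2.526873 - (7.085860)·(2.526873 - 1.320000)/(7.085860 - (-13.555232)) = 2.112567; f(s_3) = -1.956872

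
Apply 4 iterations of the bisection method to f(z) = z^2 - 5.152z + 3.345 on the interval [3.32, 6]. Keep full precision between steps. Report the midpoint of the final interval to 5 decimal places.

f(3.320000) = -2.737240, f(6.000000) = 8.433000 (opposite signs)
step 1: m = 4.660000, f(m) = 1.052280 > 0 → root in [3.320000, 4.660000]
step 2: m = 3.990000, f(m) = -1.291380 < 0 → root in [3.990000, 4.660000]
step 3: m = 4.325000, f(m) = -0.231775 < 0 → root in [4.325000, 4.660000]
step 4: m = 4.492500, f(m) = 0.382196 > 0 → root in [4.325000, 4.492500]
Midpoint of [4.325000, 4.492500] = 4.408750

4.40875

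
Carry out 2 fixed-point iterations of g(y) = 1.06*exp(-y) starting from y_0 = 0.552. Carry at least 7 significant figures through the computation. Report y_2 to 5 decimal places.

0.57575

y_1 = g(0.552000) = 0.610345
y_2 = g(0.610345) = 0.575753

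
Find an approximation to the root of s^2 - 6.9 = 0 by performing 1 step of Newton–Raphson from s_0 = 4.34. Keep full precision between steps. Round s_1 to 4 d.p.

f'(s) = 2s
s_0 = 4.340000: f = 11.935600, f' = 8.680000 → s_1 = 4.340000 - (11.935600)/(8.680000) = 2.964931

2.9649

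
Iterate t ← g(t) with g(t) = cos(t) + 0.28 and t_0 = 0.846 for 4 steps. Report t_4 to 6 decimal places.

0.880372

t_1 = g(0.846000) = 0.942983
t_2 = g(0.942983) = 0.867376
t_3 = g(0.867376) = 0.926830
t_4 = g(0.926830) = 0.880372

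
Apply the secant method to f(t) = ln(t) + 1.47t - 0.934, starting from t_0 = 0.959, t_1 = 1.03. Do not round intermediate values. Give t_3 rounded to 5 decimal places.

f(t_0) = 0.433866, f(t_1) = 0.609659
t_2 = 1.030000 - (0.609659)·(1.030000 - 0.959000)/(0.609659 - (0.433866)) = 0.783769; f(t_2) = -0.025502
t_3 = 0.783769 - (-0.025502)·(0.783769 - 1.030000)/(-0.025502 - (0.609659)) = 0.793655; f(t_3) = 0.001566

0.79365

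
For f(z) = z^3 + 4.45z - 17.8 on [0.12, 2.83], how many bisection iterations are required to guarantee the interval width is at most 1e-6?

Initial width b − a = 2.83 − 0.12 = 2.710000.
After n steps the width is (b−a)/2^n; need (b−a)/2^n ≤ 1e-6.
So n ≥ log₂(2.710000/1e-6) = log₂(2710000.0000) ≈ 21.3699.
Hence n = 22.

22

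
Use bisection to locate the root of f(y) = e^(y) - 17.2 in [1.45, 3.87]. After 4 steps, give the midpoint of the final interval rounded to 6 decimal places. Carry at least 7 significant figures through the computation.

2.886875

f(1.450000) = -12.936885, f(3.870000) = 30.742386 (opposite signs)
step 1: m = 2.660000, f(m) = -2.903711 < 0 → root in [2.660000, 3.870000]
step 2: m = 3.265000, f(m) = 8.980111 > 0 → root in [2.660000, 3.265000]
step 3: m = 2.962500, f(m) = 2.146277 > 0 → root in [2.660000, 2.962500]
step 4: m = 2.811250, f(m) = -0.569306 < 0 → root in [2.811250, 2.962500]
Midpoint of [2.811250, 2.962500] = 2.886875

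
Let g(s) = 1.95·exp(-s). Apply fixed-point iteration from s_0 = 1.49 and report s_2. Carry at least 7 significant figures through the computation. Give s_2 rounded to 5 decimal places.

1.25653

s_1 = g(1.490000) = 0.439477
s_2 = g(0.439477) = 1.256528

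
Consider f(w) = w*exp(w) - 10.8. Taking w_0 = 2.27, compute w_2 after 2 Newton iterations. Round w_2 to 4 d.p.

1.8043

f'(w) = (w+1)*exp(w)
w_0 = 2.270000: f = 11.172240, f' = 31.651641 → w_1 = 2.270000 - (11.172240)/(31.651641) = 1.917025
w_1 = 1.917025: f = 2.237104, f' = 19.837799 → w_2 = 1.917025 - (2.237104)/(19.837799) = 1.804255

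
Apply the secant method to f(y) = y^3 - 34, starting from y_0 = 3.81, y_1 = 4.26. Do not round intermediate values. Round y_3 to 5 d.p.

Secant update: y_(k+1) = y_k − f(y_k)·(y_k − y_(k-1))/(f(y_k) − f(y_(k-1))).
f(y_0) = 21.306341, f(y_1) = 43.308776
y_2 = 4.260000 - (43.308776)·(4.260000 - 3.810000)/(43.308776 - (21.306341)) = 3.374237; f(y_2) = 4.417282
y_3 = 3.374237 - (4.417282)·(3.374237 - 4.260000)/(4.417282 - (43.308776)) = 3.273632; f(y_3) = 1.082423

3.27363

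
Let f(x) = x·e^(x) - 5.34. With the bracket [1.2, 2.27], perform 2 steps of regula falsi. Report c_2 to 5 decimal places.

f(1.200000) = -1.355860, f(2.270000) = 16.632240
step 1: c = 1.280652, f(c) = -0.730955 < 0 → new bracket [1.280652, 2.270000]
step 2: c = 1.322301, f(c) = -0.378666 < 0 → new bracket [1.322301, 2.270000]

1.32230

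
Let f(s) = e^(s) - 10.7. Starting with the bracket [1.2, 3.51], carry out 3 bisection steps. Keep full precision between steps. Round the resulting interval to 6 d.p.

[2.355000, 2.643750]

f(1.200000) = -7.379883, f(3.510000) = 22.748268 (opposite signs)
step 1: m = 2.355000, f(m) = -0.161871 < 0 → root in [2.355000, 3.510000]
step 2: m = 2.932500, f(m) = 8.074508 > 0 → root in [2.355000, 2.932500]
step 3: m = 2.643750, f(m) = 3.365852 > 0 → root in [2.355000, 2.643750]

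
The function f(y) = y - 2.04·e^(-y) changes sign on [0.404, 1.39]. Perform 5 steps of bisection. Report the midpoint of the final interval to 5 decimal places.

0.85078

f(0.404000) = -0.957994, f(1.390000) = 0.881886 (opposite signs)
step 1: m = 0.897000, f(m) = 0.065106 > 0 → root in [0.404000, 0.897000]
step 2: m = 0.650500, f(m) = -0.413941 < 0 → root in [0.650500, 0.897000]
step 3: m = 0.773750, f(m) = -0.167261 < 0 → root in [0.773750, 0.897000]
step 4: m = 0.835375, f(m) = -0.049397 < 0 → root in [0.835375, 0.897000]
step 5: m = 0.866187, f(m) = 0.008262 > 0 → root in [0.835375, 0.866187]
Midpoint of [0.835375, 0.866187] = 0.850781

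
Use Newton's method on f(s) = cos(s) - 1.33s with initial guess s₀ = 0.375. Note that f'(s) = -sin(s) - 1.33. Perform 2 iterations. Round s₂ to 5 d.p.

0.61443

s_0 = 0.375000: f = 0.431758, f' = -1.696273 → s_1 = 0.375000 - (0.431758)/(-1.696273) = 0.629533
s_1 = 0.629533: f = -0.028977, f' = -1.918767 → s_2 = 0.629533 - (-0.028977)/(-1.918767) = 0.614431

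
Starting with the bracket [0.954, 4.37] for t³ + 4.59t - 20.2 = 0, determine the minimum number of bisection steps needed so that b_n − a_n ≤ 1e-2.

9

Initial width b − a = 4.37 − 0.954 = 3.416000.
After n steps the width is (b−a)/2^n; need (b−a)/2^n ≤ 1e-2.
So n ≥ log₂(3.416000/1e-2) = log₂(341.6000) ≈ 8.4162.
Hence n = 9.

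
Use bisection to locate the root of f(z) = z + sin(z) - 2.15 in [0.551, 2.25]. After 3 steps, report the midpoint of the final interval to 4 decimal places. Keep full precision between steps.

f(0.551000) = -1.075461, f(2.250000) = 0.878073 (opposite signs)
step 1: m = 1.400500, f(m) = 0.236035 > 0 → root in [0.551000, 1.400500]
step 2: m = 0.975750, f(m) = -0.346127 < 0 → root in [0.975750, 1.400500]
step 3: m = 1.188125, f(m) = -0.034205 < 0 → root in [1.188125, 1.400500]
Midpoint of [1.188125, 1.400500] = 1.294313

1.2943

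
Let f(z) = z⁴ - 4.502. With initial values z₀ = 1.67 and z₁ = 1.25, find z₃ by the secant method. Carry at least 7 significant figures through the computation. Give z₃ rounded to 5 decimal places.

1.46762

f(z_0) = 3.275963, f(z_1) = -2.060594
z_2 = 1.250000 - (-2.060594)·(1.250000 - 1.670000)/(-2.060594 - (3.275963)) = 1.412174; f(z_2) = -0.525028
z_3 = 1.412174 - (-0.525028)·(1.412174 - 1.250000)/(-0.525028 - (-2.060594)) = 1.467623; f(z_3) = 0.137358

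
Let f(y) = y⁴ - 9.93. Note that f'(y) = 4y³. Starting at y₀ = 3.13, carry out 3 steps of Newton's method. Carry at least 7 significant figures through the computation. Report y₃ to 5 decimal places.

Newton update: y ← y − f(y)/f'(y).
y_0 = 3.130000: f = 86.049250, f' = 122.657188 → y_1 = 3.130000 - (86.049250)/(122.657188) = 2.428457
y_1 = 2.428457: f = 24.849387, f' = 57.286387 → y_2 = 2.428457 - (24.849387)/(57.286387) = 1.994683
y_2 = 1.994683: f = 5.900521, f' = 31.745444 → y_3 = 1.994683 - (5.900521)/(31.745444) = 1.808813

1.80881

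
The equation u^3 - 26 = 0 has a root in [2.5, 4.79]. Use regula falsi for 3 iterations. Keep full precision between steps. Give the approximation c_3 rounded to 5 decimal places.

f(2.500000) = -10.375000, f(4.790000) = 83.902239
step 1: c = 2.752009, f(c) = -5.157504 < 0 → new bracket [2.752009, 4.790000]
step 2: c = 2.870031, f(c) = -2.359339 < 0 → new bracket [2.870031, 4.790000]
step 3: c = 2.922544, f(c) = -1.037789 < 0 → new bracket [2.922544, 4.790000]

2.92254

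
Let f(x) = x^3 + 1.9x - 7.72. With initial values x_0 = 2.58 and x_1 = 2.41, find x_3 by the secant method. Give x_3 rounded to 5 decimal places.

f(x_0) = 14.355512, f(x_1) = 10.856521
x_2 = 2.410000 - (10.856521)·(2.410000 - 2.580000)/(10.856521 - (14.355512)) = 1.882531; f(x_2) = 2.528356
x_3 = 1.882531 - (2.528356)·(1.882531 - 2.410000)/(2.528356 - (10.856521)) = 1.722396; f(x_3) = 0.662299

1.72240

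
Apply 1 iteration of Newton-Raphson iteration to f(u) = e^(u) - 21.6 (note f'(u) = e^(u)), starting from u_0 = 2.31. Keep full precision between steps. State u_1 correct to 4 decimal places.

u_0 = 2.310000: f = -11.525575, f' = 10.074425 → u_1 = 2.310000 - (-11.525575)/(10.074425) = 3.454043

3.4540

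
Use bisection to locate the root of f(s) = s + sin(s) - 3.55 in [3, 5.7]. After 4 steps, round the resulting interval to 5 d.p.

[4.51875, 4.68750]

f(3.000000) = -0.408880, f(5.700000) = 1.599314 (opposite signs)
step 1: m = 4.350000, f(m) = -0.135053 < 0 → root in [4.350000, 5.700000]
step 2: m = 5.025000, f(m) = 0.523466 > 0 → root in [4.350000, 5.025000]
step 3: m = 4.687500, f(m) = 0.137810 > 0 → root in [4.350000, 4.687500]
step 4: m = 4.518750, f(m) = -0.012560 < 0 → root in [4.518750, 4.687500]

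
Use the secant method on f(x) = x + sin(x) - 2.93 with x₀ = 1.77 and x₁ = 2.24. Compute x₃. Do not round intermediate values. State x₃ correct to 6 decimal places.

2.028351

f(x_0) = -0.179776, f(x_1) = 0.094316
x_2 = 2.240000 - (0.094316)·(2.240000 - 1.770000)/(0.094316 - (-0.179776)) = 2.078271; f(x_2) = 0.022246
x_3 = 2.078271 - (0.022246)·(2.078271 - 2.240000)/(0.022246 - (0.094316)) = 2.028351; f(x_3) = -0.004514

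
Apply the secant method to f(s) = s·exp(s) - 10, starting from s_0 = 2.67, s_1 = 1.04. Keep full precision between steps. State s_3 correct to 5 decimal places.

f(s_0) = 28.554718, f(s_1) = -7.057614
s_2 = 1.040000 - (-7.057614)·(1.040000 - 2.670000)/(-7.057614 - (28.554718)) = 1.363032; f(s_2) = -4.673241
s_3 = 1.363032 - (-4.673241)·(1.363032 - 1.040000)/(-4.673241 - (-7.057614)) = 1.996156; f(s_3) = 4.693117

1.99616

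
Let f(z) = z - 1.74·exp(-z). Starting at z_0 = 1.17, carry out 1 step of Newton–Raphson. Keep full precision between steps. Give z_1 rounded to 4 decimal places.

0.7609

f'(z) = 1 + 1.74·exp(-z)
z_0 = 1.170000: f = 0.629962, f' = 1.540038 → z_1 = 1.170000 - (0.629962)/(1.540038) = 0.760944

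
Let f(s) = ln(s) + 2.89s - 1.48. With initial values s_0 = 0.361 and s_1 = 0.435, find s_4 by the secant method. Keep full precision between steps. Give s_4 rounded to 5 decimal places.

0.65729

f(s_0) = -1.455587, f(s_1) = -1.055259
s_2 = 0.435000 - (-1.055259)·(0.435000 - 0.361000)/(-1.055259 - (-1.455587)) = 0.630063; f(s_2) = -0.121054
s_3 = 0.630063 - (-0.121054)·(0.630063 - 0.435000)/(-0.121054 - (-1.055259)) = 0.655339; f(s_3) = -0.008673
s_4 = 0.655339 - (-0.008673)·(0.655339 - 0.630063)/(-0.008673 - (-0.121054)) = 0.657290; f(s_4) = -0.000063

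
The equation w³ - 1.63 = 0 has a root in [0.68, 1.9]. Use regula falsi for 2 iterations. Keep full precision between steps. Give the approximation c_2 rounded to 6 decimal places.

f(0.680000) = -1.315568, f(1.900000) = 5.229000
step 1: c = 0.925240, f(c) = -0.837929 < 0 → new bracket [0.925240, 1.900000]
step 2: c = 1.059869, f(c) = -0.439427 < 0 → new bracket [1.059869, 1.900000]

1.059869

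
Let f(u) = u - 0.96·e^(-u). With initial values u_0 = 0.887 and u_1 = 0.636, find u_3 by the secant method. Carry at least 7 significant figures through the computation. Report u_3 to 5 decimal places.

f(u_0) = 0.491586, f(u_1) = 0.127770
u_2 = 0.636000 - (0.127770)·(0.636000 - 0.887000)/(0.127770 - (0.491586)) = 0.547850; f(u_2) = -0.007214
u_3 = 0.547850 - (-0.007214)·(0.547850 - 0.636000)/(-0.007214 - (0.127770)) = 0.552561; f(u_3) = 0.000106

0.55256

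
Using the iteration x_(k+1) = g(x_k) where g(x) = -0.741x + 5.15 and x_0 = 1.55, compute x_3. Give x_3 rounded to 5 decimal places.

3.53097

x_1 = g(1.550000) = 4.001450
x_2 = g(4.001450) = 2.184926
x_3 = g(2.184926) = 3.530970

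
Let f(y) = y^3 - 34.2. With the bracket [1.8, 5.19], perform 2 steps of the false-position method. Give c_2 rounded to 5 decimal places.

False-position update: c = (a·f(b) − b·f(a))/(f(b) − f(a)); replace the endpoint whose sign matches f(c).
f(1.800000) = -28.368000, f(5.190000) = 105.598359
step 1: c = 2.517848, f(c) = -18.237950 < 0 → new bracket [2.517848, 5.190000]
step 2: c = 2.911389, f(c) = -9.522538 < 0 → new bracket [2.911389, 5.190000]

2.91139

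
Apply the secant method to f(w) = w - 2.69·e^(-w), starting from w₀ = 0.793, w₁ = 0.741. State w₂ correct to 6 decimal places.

0.981578

f(w_0) = -0.424185, f(w_1) = -0.541154
w_2 = 0.741000 - (-0.541154)·(0.741000 - 0.793000)/(-0.541154 - (-0.424185)) = 0.981578; f(w_2) = -0.026417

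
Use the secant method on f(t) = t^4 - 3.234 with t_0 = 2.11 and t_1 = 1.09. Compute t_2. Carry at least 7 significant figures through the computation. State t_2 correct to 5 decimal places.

1.19097

f(t_0) = 16.587194, f(t_1) = -1.822418
t_2 = 1.090000 - (-1.822418)·(1.090000 - 2.110000)/(-1.822418 - (16.587194)) = 1.190973; f(t_2) = -1.222097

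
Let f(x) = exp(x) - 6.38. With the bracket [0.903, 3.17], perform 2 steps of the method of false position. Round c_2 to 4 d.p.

False-position update: c = (a·f(b) − b·f(a))/(f(b) − f(a)); replace the endpoint whose sign matches f(c).
f(0.903000) = -3.913007, f(3.170000) = 17.427484
step 1: c = 1.318679, f(c) = -2.641522 < 0 → new bracket [1.318679, 3.170000]
step 2: c = 1.562353, f(c) = -1.609967 < 0 → new bracket [1.562353, 3.170000]

1.5624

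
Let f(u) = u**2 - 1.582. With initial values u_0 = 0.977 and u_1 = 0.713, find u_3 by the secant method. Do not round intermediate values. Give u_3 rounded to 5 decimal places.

1.23386

Secant update: u_(k+1) = u_k − f(u_k)·(u_k − u_(k-1))/(f(u_k) − f(u_(k-1))).
f(u_0) = -0.627471, f(u_1) = -1.073631
u_2 = 0.713000 - (-1.073631)·(0.713000 - 0.977000)/(-1.073631 - (-0.627471)) = 1.348285; f(u_2) = 0.235871
u_3 = 1.348285 - (0.235871)·(1.348285 - 0.713000)/(0.235871 - (-1.073631)) = 1.233855; f(u_3) = -0.059601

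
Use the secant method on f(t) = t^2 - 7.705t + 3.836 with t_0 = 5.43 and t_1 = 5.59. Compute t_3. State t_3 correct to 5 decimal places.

f(t_0) = -8.517250, f(t_1) = -7.986850
t_2 = 5.590000 - (-7.986850)·(5.590000 - 5.430000)/(-7.986850 - (-8.517250)) = 7.999306; f(t_2) = 6.190245
t_3 = 7.999306 - (6.190245)·(7.999306 - 5.590000)/(6.190245 - (-7.986850)) = 6.947314; f(t_3) = -1.427884

6.94731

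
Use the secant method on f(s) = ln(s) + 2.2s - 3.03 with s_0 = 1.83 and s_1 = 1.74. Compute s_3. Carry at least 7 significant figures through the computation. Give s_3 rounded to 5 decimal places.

1.26977

f(s_0) = 1.600316, f(s_1) = 1.351885
s_2 = 1.740000 - (1.351885)·(1.740000 - 1.830000)/(1.351885 - (1.600316)) = 1.250247; f(s_2) = -0.056114
s_3 = 1.250247 - (-0.056114)·(1.250247 - 1.740000)/(-0.056114 - (1.351885)) = 1.269766; f(s_3) = 0.002318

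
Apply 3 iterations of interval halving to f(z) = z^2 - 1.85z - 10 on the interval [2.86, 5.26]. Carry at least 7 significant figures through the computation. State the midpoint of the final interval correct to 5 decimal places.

f(2.860000) = -7.111400, f(5.260000) = 7.936600 (opposite signs)
step 1: m = 4.060000, f(m) = -1.027400 < 0 → root in [4.060000, 5.260000]
step 2: m = 4.660000, f(m) = 3.094600 > 0 → root in [4.060000, 4.660000]
step 3: m = 4.360000, f(m) = 0.943600 > 0 → root in [4.060000, 4.360000]
Midpoint of [4.060000, 4.360000] = 4.210000

4.21000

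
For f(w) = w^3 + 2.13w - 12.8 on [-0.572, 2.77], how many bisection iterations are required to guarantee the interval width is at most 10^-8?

29

Initial width b − a = 2.77 − -0.572 = 3.342000.
After n steps the width is (b−a)/2^n; need (b−a)/2^n ≤ 10^-8.
So n ≥ log₂(3.342000/10^-8) = log₂(334200000.0000) ≈ 28.3161.
Hence n = 29.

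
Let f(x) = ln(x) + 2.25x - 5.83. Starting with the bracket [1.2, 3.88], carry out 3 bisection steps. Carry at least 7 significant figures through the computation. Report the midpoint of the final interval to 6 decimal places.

2.372500

f(1.200000) = -2.947678, f(3.880000) = 4.255835 (opposite signs)
step 1: m = 2.540000, f(m) = 0.817164 > 0 → root in [1.200000, 2.540000]
step 2: m = 1.870000, f(m) = -0.996562 < 0 → root in [1.870000, 2.540000]
step 3: m = 2.205000, f(m) = -0.078022 < 0 → root in [2.205000, 2.540000]
Midpoint of [2.205000, 2.540000] = 2.372500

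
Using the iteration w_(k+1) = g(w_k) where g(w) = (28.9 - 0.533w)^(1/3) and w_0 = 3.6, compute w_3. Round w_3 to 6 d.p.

3.010889

w_1 = g(3.600000) = 2.999304
w_2 = g(2.999304) = 3.011121
w_3 = g(3.011121) = 3.010889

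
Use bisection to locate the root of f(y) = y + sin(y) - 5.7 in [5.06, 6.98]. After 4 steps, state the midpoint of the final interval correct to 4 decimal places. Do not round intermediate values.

5.9600

f(5.060000) = -1.580189, f(6.980000) = 1.921778 (opposite signs)
step 1: m = 6.020000, f(m) = 0.059843 > 0 → root in [5.060000, 6.020000]
step 2: m = 5.540000, f(m) = -0.836637 < 0 → root in [5.540000, 6.020000]
step 3: m = 5.780000, f(m) = -0.402218 < 0 → root in [5.780000, 6.020000]
step 4: m = 5.900000, f(m) = -0.173877 < 0 → root in [5.900000, 6.020000]
Midpoint of [5.900000, 6.020000] = 5.960000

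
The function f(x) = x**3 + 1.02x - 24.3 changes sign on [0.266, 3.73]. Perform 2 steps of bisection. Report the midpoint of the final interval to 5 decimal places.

2.43100

f(0.266000) = -24.009859, f(3.730000) = 31.399717 (opposite signs)
step 1: m = 1.998000, f(m) = -14.286016 < 0 → root in [1.998000, 3.730000]
step 2: m = 2.864000, f(m) = 2.113229 > 0 → root in [1.998000, 2.864000]
Midpoint of [1.998000, 2.864000] = 2.431000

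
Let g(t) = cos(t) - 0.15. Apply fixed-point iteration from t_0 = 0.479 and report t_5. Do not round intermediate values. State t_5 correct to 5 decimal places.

t_1 = g(0.479000) = 0.737456
t_2 = g(0.737456) = 0.590181
t_3 = g(0.590181) = 0.680840
t_4 = g(0.680840) = 0.627044
t_5 = g(0.627044) = 0.659765

0.65977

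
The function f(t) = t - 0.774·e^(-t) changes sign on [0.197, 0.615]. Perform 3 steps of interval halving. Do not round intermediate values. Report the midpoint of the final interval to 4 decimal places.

f(0.197000) = -0.438602, f(0.615000) = 0.196544 (opposite signs)
step 1: m = 0.406000, f(m) = -0.109724 < 0 → root in [0.406000, 0.615000]
step 2: m = 0.510500, f(m) = 0.045949 > 0 → root in [0.406000, 0.510500]
step 3: m = 0.458250, f(m) = -0.031219 < 0 → root in [0.458250, 0.510500]
Midpoint of [0.458250, 0.510500] = 0.484375

0.4844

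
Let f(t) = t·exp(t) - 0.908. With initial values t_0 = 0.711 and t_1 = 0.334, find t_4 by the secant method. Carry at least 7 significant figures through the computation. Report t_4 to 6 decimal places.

0.532776

Secant update: t_(k+1) = t_k − f(t_k)·(t_k − t_(k-1))/(f(t_k) − f(t_(k-1))).
f(t_0) = 0.539615, f(t_1) = -0.441555
t_2 = 0.334000 - (-0.441555)·(0.334000 - 0.711000)/(-0.441555 - (0.539615)) = 0.503661; f(t_2) = -0.074558
t_3 = 0.503661 - (-0.074558)·(0.503661 - 0.334000)/(-0.074558 - (-0.441555)) = 0.538129; f(t_3) = 0.013706
t_4 = 0.538129 - (0.013706)·(0.538129 - 0.503661)/(0.013706 - (-0.074558)) = 0.532776; f(t_4) = -0.000333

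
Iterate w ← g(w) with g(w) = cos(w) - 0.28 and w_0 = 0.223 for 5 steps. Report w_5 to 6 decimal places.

0.575926

w_1 = g(0.223000) = 0.695238
w_2 = g(0.695238) = 0.487901
w_3 = g(0.487901) = 0.603319
w_4 = g(0.603319) = 0.543457
w_5 = g(0.543457) = 0.575926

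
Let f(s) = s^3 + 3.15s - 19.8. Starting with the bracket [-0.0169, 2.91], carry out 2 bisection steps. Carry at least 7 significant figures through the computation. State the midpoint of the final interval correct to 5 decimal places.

2.54414

f(-0.016900) = -19.853240, f(2.910000) = 14.008671 (opposite signs)
step 1: m = 1.446550, f(m) = -12.216452 < 0 → root in [1.446550, 2.910000]
step 2: m = 2.178275, f(m) = -2.602776 < 0 → root in [2.178275, 2.910000]
Midpoint of [2.178275, 2.910000] = 2.544138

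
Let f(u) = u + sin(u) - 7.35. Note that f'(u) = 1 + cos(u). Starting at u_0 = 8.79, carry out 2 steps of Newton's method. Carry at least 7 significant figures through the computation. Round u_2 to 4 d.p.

9.1650

u_0 = 8.790000: f = 2.032999, f' = 0.194797 → u_1 = 8.790000 - (2.032999)/(0.194797) = -1.646520
u_1 = -1.646520: f = -9.993654, f' = 0.924349 → u_2 = -1.646520 - (-9.993654)/(0.924349) = 9.165042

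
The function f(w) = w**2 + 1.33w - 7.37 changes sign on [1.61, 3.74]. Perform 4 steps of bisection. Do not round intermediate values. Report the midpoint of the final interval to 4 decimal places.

f(1.610000) = -2.636600, f(3.740000) = 11.591800 (opposite signs)
step 1: m = 2.675000, f(m) = 3.343375 > 0 → root in [1.610000, 2.675000]
step 2: m = 2.142500, f(m) = 0.069831 > 0 → root in [1.610000, 2.142500]
step 3: m = 1.876250, f(m) = -1.354273 < 0 → root in [1.876250, 2.142500]
step 4: m = 2.009375, f(m) = -0.659943 < 0 → root in [2.009375, 2.142500]
Midpoint of [2.009375, 2.142500] = 2.075938

2.0759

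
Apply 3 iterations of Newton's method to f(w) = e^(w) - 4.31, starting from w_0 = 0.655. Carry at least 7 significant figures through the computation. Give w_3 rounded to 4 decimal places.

Newton update: w ← w − f(w)/f'(w).
f'(w) = e^(w)
w_0 = 0.655000: f = -2.384857, f' = 1.925143 → w_1 = 0.655000 - (-2.384857)/(1.925143) = 1.893795
w_1 = 1.893795: f = 2.334539, f' = 6.644539 → w_2 = 1.893795 - (2.334539)/(6.644539) = 1.542448
w_2 = 1.542448: f = 0.366024, f' = 4.676024 → w_3 = 1.542448 - (0.366024)/(4.676024) = 1.464171

1.4642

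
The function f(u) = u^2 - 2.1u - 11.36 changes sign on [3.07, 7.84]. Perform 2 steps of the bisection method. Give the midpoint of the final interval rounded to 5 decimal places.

f(3.070000) = -8.382100, f(7.840000) = 33.641600 (opposite signs)
step 1: m = 5.455000, f(m) = 6.941525 > 0 → root in [3.070000, 5.455000]
step 2: m = 4.262500, f(m) = -2.142344 < 0 → root in [4.262500, 5.455000]
Midpoint of [4.262500, 5.455000] = 4.858750

4.85875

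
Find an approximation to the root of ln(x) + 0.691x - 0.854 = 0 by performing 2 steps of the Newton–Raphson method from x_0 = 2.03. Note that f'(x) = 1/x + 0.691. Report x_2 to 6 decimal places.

1.094249

Newton update: x ← x − f(x)/f'(x).
x_0 = 2.030000: f = 1.256766, f' = 1.183611 → x_1 = 2.030000 - (1.256766)/(1.183611) = 0.968193
x_1 = 0.968193: f = -0.217302, f' = 1.723851 → x_2 = 0.968193 - (-0.217302)/(1.723851) = 1.094249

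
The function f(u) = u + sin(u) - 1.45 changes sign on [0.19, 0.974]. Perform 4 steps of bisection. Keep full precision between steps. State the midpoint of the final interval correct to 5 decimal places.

0.75350

f(0.190000) = -1.071141, f(0.974000) = 0.351140 (opposite signs)
step 1: m = 0.582000, f(m) = -0.318304 < 0 → root in [0.582000, 0.974000]
step 2: m = 0.778000, f(m) = 0.029856 > 0 → root in [0.582000, 0.778000]
step 3: m = 0.680000, f(m) = -0.141207 < 0 → root in [0.680000, 0.778000]
step 4: m = 0.729000, f(m) = -0.054876 < 0 → root in [0.729000, 0.778000]
Midpoint of [0.729000, 0.778000] = 0.753500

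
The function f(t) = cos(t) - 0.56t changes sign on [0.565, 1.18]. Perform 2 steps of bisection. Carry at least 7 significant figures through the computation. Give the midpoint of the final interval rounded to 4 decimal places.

0.9494

f(0.565000) = 0.528189, f(1.180000) = -0.279875 (opposite signs)
step 1: m = 0.872500, f(m) = 0.154314 > 0 → root in [0.872500, 1.180000]
step 2: m = 1.026250, f(m) = -0.056670 < 0 → root in [0.872500, 1.026250]
Midpoint of [0.872500, 1.026250] = 0.949375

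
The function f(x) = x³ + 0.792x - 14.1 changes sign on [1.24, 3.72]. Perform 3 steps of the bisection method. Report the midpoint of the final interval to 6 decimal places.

f(1.240000) = -11.211296, f(3.720000) = 40.325088 (opposite signs)
step 1: m = 2.480000, f(m) = 3.117152 > 0 → root in [1.240000, 2.480000]
step 2: m = 1.860000, f(m) = -6.192024 < 0 → root in [1.860000, 2.480000]
step 3: m = 2.170000, f(m) = -2.163047 < 0 → root in [2.170000, 2.480000]
Midpoint of [2.170000, 2.480000] = 2.325000

2.325000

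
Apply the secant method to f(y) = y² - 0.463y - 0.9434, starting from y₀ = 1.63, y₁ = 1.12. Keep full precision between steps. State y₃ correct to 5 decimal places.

f(y_0) = 0.958810, f(y_1) = -0.207560
y_2 = 1.120000 - (-0.207560)·(1.120000 - 1.630000)/(-0.207560 - (0.958810)) = 1.210756; f(y_2) = -0.038049
y_3 = 1.210756 - (-0.038049)·(1.210756 - 1.120000)/(-0.038049 - (-0.207560)) = 1.231128; f(y_3) = 0.002264

1.23113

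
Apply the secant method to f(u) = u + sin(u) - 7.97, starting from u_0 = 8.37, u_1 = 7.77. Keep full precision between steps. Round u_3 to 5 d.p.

f(u_0) = 1.269791, f(u_1) = 0.796476
u_2 = 7.770000 - (0.796476)·(7.770000 - 8.370000)/(0.796476 - (1.269791)) = 6.760344; f(u_2) = -0.750399
u_3 = 6.760344 - (-0.750399)·(6.760344 - 7.770000)/(-0.750399 - (0.796476)) = 7.250135; f(u_3) = 0.103292

7.25013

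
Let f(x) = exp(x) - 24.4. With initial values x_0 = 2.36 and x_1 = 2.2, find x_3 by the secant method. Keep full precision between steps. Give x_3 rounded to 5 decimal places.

2.90221

f(x_0) = -13.809049, f(x_1) = -15.374987
x_2 = 2.200000 - (-15.374987)·(2.200000 - 2.360000)/(-15.374987 - (-13.809049)) = 3.770942; f(x_2) = 19.020952
x_3 = 3.770942 - (19.020952)·(3.770942 - 2.200000)/(19.020952 - (-15.374987)) = 2.902211; f(x_3) = -6.185623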